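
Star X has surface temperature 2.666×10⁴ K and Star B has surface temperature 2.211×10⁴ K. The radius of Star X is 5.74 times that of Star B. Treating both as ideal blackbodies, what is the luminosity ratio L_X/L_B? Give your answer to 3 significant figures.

L ∝ R²T⁴, so L_X/L_B = (R_X/R_B)²(T_X/T_B)⁴ = (5.74)² × (2.666×10⁴/2.211×10⁴)⁴ = 32.9476 × 2.11391 = 69.6.

L_X/L_B ≈ 69.6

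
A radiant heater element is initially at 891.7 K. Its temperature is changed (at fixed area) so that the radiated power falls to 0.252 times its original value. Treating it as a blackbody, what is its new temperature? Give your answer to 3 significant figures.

P ∝ T⁴, so T₂/T₁ = (P₂/P₁)^(1/4) = (0.252)^(1/4) = 0.708517.
T₂ = 891.7 × 0.708517 = 632 K.

T₂ ≈ 632 K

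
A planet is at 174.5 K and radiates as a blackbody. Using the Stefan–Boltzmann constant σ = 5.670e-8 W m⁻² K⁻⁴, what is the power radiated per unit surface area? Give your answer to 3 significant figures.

Stefan–Boltzmann: I = σT⁴ = 5.670×10⁻⁸ × (174.5)⁴ = 52.6 W/m².

I ≈ 52.6 W/m²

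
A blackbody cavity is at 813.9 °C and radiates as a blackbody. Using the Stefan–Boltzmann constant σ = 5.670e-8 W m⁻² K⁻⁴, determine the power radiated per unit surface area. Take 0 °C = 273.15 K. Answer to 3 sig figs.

I ≈ 7.92×10⁴ W/m²

T = 813.9 °C + 273.15 = 1087.05 K.
Stefan–Boltzmann: I = σT⁴ = 5.670×10⁻⁸ × (1087.05)⁴ = 7.92×10⁴ W/m².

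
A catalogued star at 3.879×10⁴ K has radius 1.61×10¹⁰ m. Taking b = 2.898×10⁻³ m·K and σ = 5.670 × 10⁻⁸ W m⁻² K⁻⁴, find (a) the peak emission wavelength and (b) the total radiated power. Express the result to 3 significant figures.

λ_max ≈ 74.7 nm; P ≈ 4.18×10³² W

(a) λ_max = b/T = 2.898×10⁻³/3.879×10⁴ = 7.471×10⁻⁸ m = 74.7 nm.
Surface area A = 4πR² = 4π(1.61×10¹⁰ m)² = 3.25733×10²¹ m².
(b) P = σAT⁴ = 5.670×10⁻⁸×3.25733×10²¹×(3.879×10⁴)⁴ = 4.18×10³² W.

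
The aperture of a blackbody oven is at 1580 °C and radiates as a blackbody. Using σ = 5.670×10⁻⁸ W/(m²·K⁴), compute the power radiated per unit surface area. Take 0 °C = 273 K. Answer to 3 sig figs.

I ≈ 6.68×10⁵ W/m²

T = 1580 °C + 273 = 1853 K.
Stefan–Boltzmann: I = σT⁴ = 5.670×10⁻⁸ × (1853)⁴ = 6.68×10⁵ W/m².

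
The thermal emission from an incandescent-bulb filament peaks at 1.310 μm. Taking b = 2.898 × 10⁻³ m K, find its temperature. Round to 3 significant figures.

T ≈ 2.21×10³ K

Wien's law gives T = b/λ_max = (2.898×10⁻³ m·K)/(1.310×10⁻⁶ m) = 2.21×10³ K.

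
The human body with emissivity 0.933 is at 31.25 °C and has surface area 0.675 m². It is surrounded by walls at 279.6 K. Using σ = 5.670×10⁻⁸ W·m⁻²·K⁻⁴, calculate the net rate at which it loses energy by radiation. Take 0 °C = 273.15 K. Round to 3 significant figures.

T = 31.25 °C + 273.15 = 304.40 K.
Area A = 0.675 m².
Net radiated power P_net = εσA(T⁴ − T₀⁴) = 0.933×5.670×10⁻⁸×0.675×(304.40⁴ − 279.6⁴).
T⁴ − T₀⁴ = 8.58576×10⁹ − 6.11151×10⁹ = 2.47425×10⁹ K⁴, so P_net = 88.4 W.

Net loss ≈ 88.4 W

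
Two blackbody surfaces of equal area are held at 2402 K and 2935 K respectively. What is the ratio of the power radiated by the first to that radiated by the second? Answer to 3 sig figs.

With equal areas, P₁/P₂ = (T₁/T₂)⁴ = (2402/2935)⁴ = 0.449.

P₁/P₂ ≈ 0.449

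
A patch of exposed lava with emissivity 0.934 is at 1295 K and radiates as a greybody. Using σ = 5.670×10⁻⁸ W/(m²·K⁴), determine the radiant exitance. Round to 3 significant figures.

Stefan–Boltzmann: I = εσT⁴ = 0.934 × 5.670×10⁻⁸ × (1295)⁴ = 1.49×10⁵ W/m².

I ≈ 1.49×10⁵ W/m²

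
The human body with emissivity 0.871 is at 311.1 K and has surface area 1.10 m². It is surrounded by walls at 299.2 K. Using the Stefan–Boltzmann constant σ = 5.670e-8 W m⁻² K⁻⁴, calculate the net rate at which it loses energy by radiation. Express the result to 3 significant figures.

Net loss ≈ 73.5 W

Area A = 1.10 m².
Net radiated power P_net = εσA(T⁴ − T₀⁴) = 0.871×5.670×10⁻⁸×1.10×(311.1⁴ − 299.2⁴).
T⁴ − T₀⁴ = 9.36699×10⁹ − 8.01394×10⁹ = 1.35305×10⁹ K⁴, so P_net = 73.5 W.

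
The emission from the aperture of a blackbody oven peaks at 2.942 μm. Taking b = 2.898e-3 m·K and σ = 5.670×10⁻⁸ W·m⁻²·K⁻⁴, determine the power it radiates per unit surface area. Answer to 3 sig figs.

I ≈ 5.34×10⁴ W/m²

Wien's law: T = b/λ_max = 2.898×10⁻³/2.942×10⁻⁶ = 985.044 K.
Then I = σT⁴ = 5.670×10⁻⁸×(985.044)⁴ = 5.34×10⁴ W/m².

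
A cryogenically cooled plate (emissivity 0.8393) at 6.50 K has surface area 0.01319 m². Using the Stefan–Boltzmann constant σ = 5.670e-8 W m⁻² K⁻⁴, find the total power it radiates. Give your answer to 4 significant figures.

Area A = 0.01319 m².
P = εσAT⁴ = 0.8393 × 5.670×10⁻⁸ × 0.01319 × (6.50)⁴ = 1.120×10⁻⁶ W.

P ≈ 1.120×10⁻⁶ W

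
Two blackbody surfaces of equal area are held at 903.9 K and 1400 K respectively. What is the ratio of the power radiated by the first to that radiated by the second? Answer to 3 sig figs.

P₁/P₂ ≈ 0.174

With equal areas, P₁/P₂ = (T₁/T₂)⁴ = (903.9/1400)⁴ = 0.174.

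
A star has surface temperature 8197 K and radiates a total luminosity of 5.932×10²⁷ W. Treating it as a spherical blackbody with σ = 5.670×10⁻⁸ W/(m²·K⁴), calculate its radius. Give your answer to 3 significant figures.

R ≈ 1.36×10⁹ m

L = 4πR²σT⁴ ⇒ R = √(L/(4πσT⁴)).
σT⁴ = 2.55978×10⁸ W/m², so R = √(5.932×10²⁷/(4π×2.55978×10⁸)) = 1.36×10⁹ m.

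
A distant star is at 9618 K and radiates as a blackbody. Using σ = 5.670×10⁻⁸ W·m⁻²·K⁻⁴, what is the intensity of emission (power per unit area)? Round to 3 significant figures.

I ≈ 4.85×10⁸ W/m²

Stefan–Boltzmann: I = σT⁴ = 5.670×10⁻⁸ × (9618)⁴ = 4.85×10⁸ W/m².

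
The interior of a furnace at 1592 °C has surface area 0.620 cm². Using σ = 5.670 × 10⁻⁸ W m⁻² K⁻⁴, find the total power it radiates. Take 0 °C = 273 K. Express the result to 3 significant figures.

T = 1592 °C + 273 = 1865 K.
Area A = 0.620 cm² = 6.20×10⁻⁵ m².
P = σAT⁴ = 5.670×10⁻⁸ × 6.20×10⁻⁵ × (1865)⁴ = 42.5 W.

P ≈ 42.5 W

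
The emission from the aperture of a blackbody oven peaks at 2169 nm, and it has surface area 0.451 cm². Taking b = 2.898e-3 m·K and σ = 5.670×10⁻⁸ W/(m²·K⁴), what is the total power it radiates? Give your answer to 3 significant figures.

Wien's law: T = b/λ_max = 2.898×10⁻³/2.169×10⁻⁶ = 1336.10 K.
Area A = 0.451 cm² = 4.51×10⁻⁵ m².
Then P = σAT⁴ = 5.670×10⁻⁸×4.51×10⁻⁵×(1336.10)⁴ = 8.15 W.

P ≈ 8.15 W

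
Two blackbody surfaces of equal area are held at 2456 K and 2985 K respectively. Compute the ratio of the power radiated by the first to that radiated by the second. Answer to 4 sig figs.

With equal areas, P₁/P₂ = (T₁/T₂)⁴ = (2456/2985)⁴ = 0.4583.

P₁/P₂ ≈ 0.4583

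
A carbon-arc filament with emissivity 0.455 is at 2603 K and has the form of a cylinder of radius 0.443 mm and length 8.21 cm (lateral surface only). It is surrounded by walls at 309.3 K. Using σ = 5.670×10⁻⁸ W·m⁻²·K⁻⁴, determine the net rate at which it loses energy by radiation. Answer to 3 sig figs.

Lateral area A = 2πrL = 2π×4.43×10⁻⁴×0.0821 = 2.28521×10⁻⁴ m².
Net radiated power P_net = εσA(T⁴ − T₀⁴) = 0.455×5.670×10⁻⁸×2.28521×10⁻⁴×(2603⁴ − 309.3⁴).
T⁴ − T₀⁴ = 4.59089×10¹³ − 9.15208×10⁹ = 4.58997×10¹³ K⁴, so P_net = 271 W.

Net loss ≈ 271 W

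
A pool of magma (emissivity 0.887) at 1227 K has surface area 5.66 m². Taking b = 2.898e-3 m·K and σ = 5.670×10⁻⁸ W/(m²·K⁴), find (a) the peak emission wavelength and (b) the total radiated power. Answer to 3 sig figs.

λ_max ≈ 2.36×10³ nm; P ≈ 6.45×10⁵ W

(a) λ_max = b/T = 2.898×10⁻³/1227 = 2.362×10⁻⁶ m = 2.36×10³ nm.
Area A = 5.66 m².
(b) P = εσAT⁴ = 0.887×5.670×10⁻⁸×5.66×(1227)⁴ = 6.45×10⁵ W.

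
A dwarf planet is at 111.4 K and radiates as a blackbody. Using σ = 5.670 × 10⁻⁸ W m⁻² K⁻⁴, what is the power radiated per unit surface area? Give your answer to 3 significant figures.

I ≈ 8.73 W/m²

Stefan–Boltzmann: I = σT⁴ = 5.670×10⁻⁸ × (111.4)⁴ = 8.73 W/m².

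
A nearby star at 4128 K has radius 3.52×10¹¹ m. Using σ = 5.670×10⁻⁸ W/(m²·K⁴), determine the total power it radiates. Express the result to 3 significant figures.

P ≈ 2.56×10³¹ W

Surface area A = 4πR² = 4π(3.52×10¹¹ m)² = 1.55702×10²⁴ m².
P = σAT⁴ = 5.670×10⁻⁸ × 1.55702×10²⁴ × (4128)⁴ = 2.56×10³¹ W.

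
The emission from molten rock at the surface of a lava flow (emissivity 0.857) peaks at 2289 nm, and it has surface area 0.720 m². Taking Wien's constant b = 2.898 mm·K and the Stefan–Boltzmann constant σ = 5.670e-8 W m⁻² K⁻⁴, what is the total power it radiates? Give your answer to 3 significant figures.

P ≈ 8.99×10⁴ W

Wien's law: T = b/λ_max = 2.898×10⁻³/2.289×10⁻⁶ = 1266.06 K.
Area A = 0.720 m².
Then P = εσAT⁴ = 0.857×5.670×10⁻⁸×0.720×(1266.06)⁴ = 8.99×10⁴ W.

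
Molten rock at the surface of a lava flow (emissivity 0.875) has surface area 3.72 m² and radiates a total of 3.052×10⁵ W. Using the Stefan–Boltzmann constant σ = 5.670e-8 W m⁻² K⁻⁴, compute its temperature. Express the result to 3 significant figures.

T ≈ 1.13×10³ K

Area A = 3.72 m².
P = εσAT⁴ ⇒ T = (P/(εσA))^(1/4) = (3.052×10⁵/(0.875×5.670×10⁻⁸×3.72))^(1/4) = 1.13×10³ K.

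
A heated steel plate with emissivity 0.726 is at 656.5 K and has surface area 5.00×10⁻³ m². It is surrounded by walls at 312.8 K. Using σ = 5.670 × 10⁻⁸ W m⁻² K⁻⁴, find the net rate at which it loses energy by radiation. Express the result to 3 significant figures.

Net loss ≈ 36.3 W

Area A = 5.00×10⁻³ m².
Net radiated power P_net = εσA(T⁴ − T₀⁴) = 0.726×5.670×10⁻⁸×5.00×10⁻³×(656.5⁴ − 312.8⁴).
T⁴ − T₀⁴ = 1.85754×10¹¹ − 9.57342×10⁹ = 1.76181×10¹¹ K⁴, so P_net = 36.3 W.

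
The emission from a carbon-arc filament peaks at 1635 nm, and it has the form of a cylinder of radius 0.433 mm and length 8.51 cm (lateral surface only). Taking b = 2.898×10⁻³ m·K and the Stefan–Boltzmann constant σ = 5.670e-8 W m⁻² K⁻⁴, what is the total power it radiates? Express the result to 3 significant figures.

P ≈ 130 W

Wien's law: T = b/λ_max = 2.898×10⁻³/1.635×10⁻⁶ = 1772.48 K.
Lateral area A = 2πrL = 2π×4.33×10⁻⁴×0.0851 = 2.31525×10⁻⁴ m².
Then P = σAT⁴ = 5.670×10⁻⁸×2.31525×10⁻⁴×(1772.48)⁴ = 130 W.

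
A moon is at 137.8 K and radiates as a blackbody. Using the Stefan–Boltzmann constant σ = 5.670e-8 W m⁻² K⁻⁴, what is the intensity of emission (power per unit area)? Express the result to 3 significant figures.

I ≈ 20.4 W/m²

Stefan–Boltzmann: I = σT⁴ = 5.670×10⁻⁸ × (137.8)⁴ = 20.4 W/m².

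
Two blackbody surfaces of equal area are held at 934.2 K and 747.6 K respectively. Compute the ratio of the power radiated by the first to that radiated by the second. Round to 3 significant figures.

With equal areas, P₁/P₂ = (T₁/T₂)⁴ = (934.2/747.6)⁴ = 2.44.

P₁/P₂ ≈ 2.44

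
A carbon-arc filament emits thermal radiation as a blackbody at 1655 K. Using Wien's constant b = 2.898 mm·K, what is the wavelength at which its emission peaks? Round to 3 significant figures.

λ_max ≈ 1.75 μm

Wien's displacement law: λ_max = b/T = (2.898×10⁻³ m·K)/(1655 K) = 1.751×10⁻⁶ m.
That is 1.75 μm, in the infrared range.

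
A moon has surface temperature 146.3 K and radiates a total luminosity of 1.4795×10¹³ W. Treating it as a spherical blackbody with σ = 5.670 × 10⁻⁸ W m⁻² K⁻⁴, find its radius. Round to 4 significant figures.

R ≈ 2.129×10⁵ m

L = 4πR²σT⁴ ⇒ R = √(L/(4πσT⁴)).
σT⁴ = 25.9753 W/m², so R = √(1.4795×10¹³/(4π×25.9753)) = 2.129×10⁵ m.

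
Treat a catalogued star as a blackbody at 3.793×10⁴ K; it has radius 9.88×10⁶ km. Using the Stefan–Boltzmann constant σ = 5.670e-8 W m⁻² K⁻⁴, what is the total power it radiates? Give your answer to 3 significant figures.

Surface area A = 4πR² = 4π(9.88×10⁹ m)² = 1.22666×10²¹ m².
P = σAT⁴ = 5.670×10⁻⁸ × 1.22666×10²¹ × (3.793×10⁴)⁴ = 1.44×10³² W.

P ≈ 1.44×10³² W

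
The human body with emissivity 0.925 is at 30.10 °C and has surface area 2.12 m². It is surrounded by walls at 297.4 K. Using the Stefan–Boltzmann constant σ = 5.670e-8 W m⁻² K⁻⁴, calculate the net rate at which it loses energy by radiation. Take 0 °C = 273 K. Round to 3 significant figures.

T = 30.10 °C + 273 = 303.10 K.
Area A = 2.12 m².
Net radiated power P_net = εσA(T⁴ − T₀⁴) = 0.925×5.670×10⁻⁸×2.12×(303.10⁴ − 297.4⁴).
T⁴ − T₀⁴ = 8.44003×10⁹ − 7.82283×10⁹ = 6.17200×10⁸ K⁴, so P_net = 68.6 W.

Net loss ≈ 68.6 W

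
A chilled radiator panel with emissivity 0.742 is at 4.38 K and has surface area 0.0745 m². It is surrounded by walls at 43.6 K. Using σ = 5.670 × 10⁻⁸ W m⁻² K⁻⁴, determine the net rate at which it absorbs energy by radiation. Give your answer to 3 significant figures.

Area A = 0.0745 m².
Net radiated power P_net = εσA(T⁴ − T₀⁴) = 0.742×5.670×10⁻⁸×0.0745×(4.38⁴ − 43.6⁴).
T⁴ − T₀⁴ = 368.041 − 3.61365×10⁶ = -3.61328×10⁶ K⁴, so P_net = -0.0113 W — negative, meaning a net gain of 0.0113 W.

Net gain ≈ 0.0113 W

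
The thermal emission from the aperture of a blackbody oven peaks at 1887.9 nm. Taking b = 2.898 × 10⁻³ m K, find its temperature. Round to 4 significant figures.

T ≈ 1535 K

Wien's law gives T = b/λ_max = (2.898×10⁻³ m·K)/(1.8879×10⁻⁶ m) = 1535 K.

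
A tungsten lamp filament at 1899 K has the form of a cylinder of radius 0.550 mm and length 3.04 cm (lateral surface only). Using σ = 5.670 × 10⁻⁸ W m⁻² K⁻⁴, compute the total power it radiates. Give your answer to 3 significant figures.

Lateral area A = 2πrL = 2π×5.50×10⁻⁴×0.0304 = 1.05055×10⁻⁴ m².
P = σAT⁴ = 5.670×10⁻⁸ × 1.05055×10⁻⁴ × (1899)⁴ = 77.5 W.

P ≈ 77.5 W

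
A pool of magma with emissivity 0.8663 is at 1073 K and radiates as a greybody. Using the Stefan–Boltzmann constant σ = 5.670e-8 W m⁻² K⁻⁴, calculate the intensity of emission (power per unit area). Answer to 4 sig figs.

I ≈ 6.511×10⁴ W/m²

Stefan–Boltzmann: I = εσT⁴ = 0.8663 × 5.670×10⁻⁸ × (1073)⁴ = 6.511×10⁴ W/m².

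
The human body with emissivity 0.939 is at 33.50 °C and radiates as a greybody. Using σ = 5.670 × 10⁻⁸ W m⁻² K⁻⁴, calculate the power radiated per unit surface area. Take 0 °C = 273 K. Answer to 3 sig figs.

I ≈ 470 W/m²

T = 33.50 °C + 273 = 306.50 K.
Stefan–Boltzmann: I = εσT⁴ = 0.939 × 5.670×10⁻⁸ × (306.50)⁴ = 470 W/m².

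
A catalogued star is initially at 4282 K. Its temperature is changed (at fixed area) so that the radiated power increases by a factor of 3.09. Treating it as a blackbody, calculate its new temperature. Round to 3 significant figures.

P ∝ T⁴, so T₂/T₁ = (P₂/P₁)^(1/4) = (3.09)^(1/4) = 1.32584.
T₂ = 4282 × 1.32584 = 5.68×10³ K.

T₂ ≈ 5.68×10³ K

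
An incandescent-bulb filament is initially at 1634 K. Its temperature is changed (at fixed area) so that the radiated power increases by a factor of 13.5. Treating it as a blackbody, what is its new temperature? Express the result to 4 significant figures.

P ∝ T⁴, so T₂/T₁ = (P₂/P₁)^(1/4) = (13.5)^(1/4) = 1.91683.
T₂ = 1634 × 1.91683 = 3132 K.

T₂ ≈ 3132 K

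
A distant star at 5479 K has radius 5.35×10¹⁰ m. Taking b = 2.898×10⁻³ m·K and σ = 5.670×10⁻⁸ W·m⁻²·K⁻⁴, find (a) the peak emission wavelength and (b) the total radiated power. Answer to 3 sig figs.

λ_max ≈ 0.529 μm; P ≈ 1.84×10³⁰ W

(a) λ_max = b/T = 2.898×10⁻³/5479 = 5.289×10⁻⁷ m = 0.529 μm.
Surface area A = 4πR² = 4π(5.35×10¹⁰ m)² = 3.59681×10²² m².
(b) P = σAT⁴ = 5.670×10⁻⁸×3.59681×10²²×(5479)⁴ = 1.84×10³⁰ W.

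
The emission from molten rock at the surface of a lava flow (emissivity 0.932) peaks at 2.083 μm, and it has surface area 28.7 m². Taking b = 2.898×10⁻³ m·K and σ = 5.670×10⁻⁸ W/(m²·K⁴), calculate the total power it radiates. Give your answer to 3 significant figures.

Wien's law: T = b/λ_max = 2.898×10⁻³/2.083×10⁻⁶ = 1391.26 K.
Area A = 28.7 m².
Then P = εσAT⁴ = 0.932×5.670×10⁻⁸×28.7×(1391.26)⁴ = 5.68×10⁶ W.

P ≈ 5.68×10⁶ W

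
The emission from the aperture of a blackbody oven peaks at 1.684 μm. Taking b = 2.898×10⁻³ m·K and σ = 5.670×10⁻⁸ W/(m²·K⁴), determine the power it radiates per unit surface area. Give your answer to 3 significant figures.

I ≈ 4.97×10⁵ W/m²

Wien's law: T = b/λ_max = 2.898×10⁻³/1.684×10⁻⁶ = 1720.90 K.
Then I = σT⁴ = 5.670×10⁻⁸×(1720.90)⁴ = 4.97×10⁵ W/m².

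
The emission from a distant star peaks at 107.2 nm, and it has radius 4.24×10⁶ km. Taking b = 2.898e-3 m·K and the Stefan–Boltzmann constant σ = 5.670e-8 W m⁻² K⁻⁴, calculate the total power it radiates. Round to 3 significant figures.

Wien's law: T = b/λ_max = 2.898×10⁻³/1.072×10⁻⁷ = 27033.6 K.
Surface area A = 4πR² = 4π(4.24×10⁹ m)² = 2.25913×10²⁰ m².
Then P = σAT⁴ = 5.670×10⁻⁸×2.25913×10²⁰×(27033.6)⁴ = 6.84×10³⁰ W.

P ≈ 6.84×10³⁰ W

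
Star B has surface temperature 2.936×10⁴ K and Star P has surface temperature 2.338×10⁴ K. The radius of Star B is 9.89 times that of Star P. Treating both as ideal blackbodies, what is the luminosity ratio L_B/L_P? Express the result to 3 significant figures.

L ∝ R²T⁴, so L_B/L_P = (R_B/R_P)²(T_B/T_P)⁴ = (9.89)² × (2.936×10⁴/2.338×10⁴)⁴ = 97.8121 × 2.48683 = 243.

L_B/L_P ≈ 243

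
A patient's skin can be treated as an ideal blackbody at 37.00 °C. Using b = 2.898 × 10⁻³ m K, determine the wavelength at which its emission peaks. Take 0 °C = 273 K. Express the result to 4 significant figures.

T = 37.00 °C + 273 = 310.00 K.
Wien's displacement law: λ_max = b/T = (2.898×10⁻³ m·K)/(310.00 K) = 9.3484×10⁻⁶ m.
That is 9.348 μm, in the infrared range.

λ_max ≈ 9.348 μm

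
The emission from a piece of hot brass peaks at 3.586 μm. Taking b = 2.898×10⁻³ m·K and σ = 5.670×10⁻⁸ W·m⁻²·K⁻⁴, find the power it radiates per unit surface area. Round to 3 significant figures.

I ≈ 2.42×10⁴ W/m²

Wien's law: T = b/λ_max = 2.898×10⁻³/3.586×10⁻⁶ = 808.143 K.
Then I = σT⁴ = 5.670×10⁻⁸×(808.143)⁴ = 2.42×10⁴ W/m².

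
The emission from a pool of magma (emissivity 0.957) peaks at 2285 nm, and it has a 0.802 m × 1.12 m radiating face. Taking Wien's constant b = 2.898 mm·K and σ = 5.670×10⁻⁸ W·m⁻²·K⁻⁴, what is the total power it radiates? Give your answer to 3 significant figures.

P ≈ 1.26×10⁵ W

Wien's law: T = b/λ_max = 2.898×10⁻³/2.285×10⁻⁶ = 1268.27 K.
Area A = 0.802 × 1.12 = 0.89824 m².
Then P = εσAT⁴ = 0.957×5.670×10⁻⁸×0.89824×(1268.27)⁴ = 1.26×10⁵ W.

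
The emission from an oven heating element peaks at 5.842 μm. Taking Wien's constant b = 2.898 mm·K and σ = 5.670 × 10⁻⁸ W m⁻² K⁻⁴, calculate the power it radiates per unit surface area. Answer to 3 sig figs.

I ≈ 3.43×10³ W/m²

Wien's law: T = b/λ_max = 2.898×10⁻³/5.842×10⁻⁶ = 496.063 K.
Then I = σT⁴ = 5.670×10⁻⁸×(496.063)⁴ = 3.43×10³ W/m².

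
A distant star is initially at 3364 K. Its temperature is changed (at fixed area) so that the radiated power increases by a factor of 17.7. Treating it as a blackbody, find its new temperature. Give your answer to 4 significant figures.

T₂ ≈ 6900 K

P ∝ T⁴, so T₂/T₁ = (P₂/P₁)^(1/4) = (17.7)^(1/4) = 2.05113.
T₂ = 3364 × 2.05113 = 6900 K.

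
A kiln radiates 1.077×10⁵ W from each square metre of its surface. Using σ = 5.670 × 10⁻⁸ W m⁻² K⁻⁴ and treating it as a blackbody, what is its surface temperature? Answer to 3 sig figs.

I = σT⁴, so T = (I/σ)^(1/4) = (1.077×10⁵/(5.670×10⁻⁸))^(1/4) = 1.17×10³ K.

T ≈ 1.17×10³ K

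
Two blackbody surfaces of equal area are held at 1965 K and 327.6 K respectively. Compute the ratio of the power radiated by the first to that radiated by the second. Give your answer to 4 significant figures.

With equal areas, P₁/P₂ = (T₁/T₂)⁴ = (1965/327.6)⁴ = 1294.

P₁/P₂ ≈ 1294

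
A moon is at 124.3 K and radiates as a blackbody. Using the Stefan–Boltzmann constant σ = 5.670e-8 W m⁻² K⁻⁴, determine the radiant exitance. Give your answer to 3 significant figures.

I ≈ 13.5 W/m²

Stefan–Boltzmann: I = σT⁴ = 5.670×10⁻⁸ × (124.3)⁴ = 13.5 W/m².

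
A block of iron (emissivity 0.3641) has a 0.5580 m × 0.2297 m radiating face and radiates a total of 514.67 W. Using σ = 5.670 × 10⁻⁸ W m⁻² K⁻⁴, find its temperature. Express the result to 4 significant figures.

Area A = 0.5580 × 0.2297 = 0.128173 m².
P = εσAT⁴ ⇒ T = (P/(εσA))^(1/4) = (514.67/(0.3641×5.670×10⁻⁸×0.128173))^(1/4) = 664.1 K.

T ≈ 664.1 K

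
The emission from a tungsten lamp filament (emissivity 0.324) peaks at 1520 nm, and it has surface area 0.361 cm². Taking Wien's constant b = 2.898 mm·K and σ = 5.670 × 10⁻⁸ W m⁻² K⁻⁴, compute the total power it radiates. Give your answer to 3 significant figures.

P ≈ 8.76 W

Wien's law: T = b/λ_max = 2.898×10⁻³/1.520×10⁻⁶ = 1906.58 K.
Area A = 0.361 cm² = 3.61×10⁻⁵ m².
Then P = εσAT⁴ = 0.324×5.670×10⁻⁸×3.61×10⁻⁵×(1906.58)⁴ = 8.76 W.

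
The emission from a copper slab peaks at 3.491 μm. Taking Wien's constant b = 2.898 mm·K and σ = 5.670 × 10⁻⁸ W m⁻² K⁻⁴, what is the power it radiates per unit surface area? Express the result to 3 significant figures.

I ≈ 2.69×10⁴ W/m²

Wien's law: T = b/λ_max = 2.898×10⁻³/3.491×10⁻⁶ = 830.135 K.
Then I = σT⁴ = 5.670×10⁻⁸×(830.135)⁴ = 2.69×10⁴ W/m².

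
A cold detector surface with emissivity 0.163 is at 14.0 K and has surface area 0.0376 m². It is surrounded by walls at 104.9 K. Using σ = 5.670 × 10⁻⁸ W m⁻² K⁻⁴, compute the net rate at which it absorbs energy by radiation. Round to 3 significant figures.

Area A = 0.0376 m².
Net radiated power P_net = εσA(T⁴ − T₀⁴) = 0.163×5.670×10⁻⁸×0.0376×(14.0⁴ − 104.9⁴).
T⁴ − T₀⁴ = 38416.0 − 1.21088×10⁸ = -1.21050×10⁸ K⁴, so P_net = -0.0421 W — negative, meaning a net gain of 0.0421 W.

Net gain ≈ 0.0421 W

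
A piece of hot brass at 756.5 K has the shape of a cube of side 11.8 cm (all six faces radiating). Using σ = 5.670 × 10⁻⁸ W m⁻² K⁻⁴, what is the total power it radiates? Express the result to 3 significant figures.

Area A = 6s² = 6×(0.118 m)² = 0.083544 m².
P = σAT⁴ = 5.670×10⁻⁸ × 0.083544 × (756.5)⁴ = 1.55×10³ W.

P ≈ 1.55×10³ W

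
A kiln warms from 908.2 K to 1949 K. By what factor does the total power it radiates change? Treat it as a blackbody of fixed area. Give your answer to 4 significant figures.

P ∝ T⁴, so P₂/P₁ = (T₂/T₁)⁴ = (1949/908.2)⁴ = (2.14600)⁴ = 21.21.

P₂/P₁ ≈ 21.21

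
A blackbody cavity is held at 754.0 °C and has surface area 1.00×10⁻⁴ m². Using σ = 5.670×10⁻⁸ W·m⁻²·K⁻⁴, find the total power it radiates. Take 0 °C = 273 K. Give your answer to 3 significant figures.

P ≈ 6.31 W

T = 754.0 °C + 273 = 1027.0 K.
Area A = 1.00×10⁻⁴ m².
P = σAT⁴ = 5.670×10⁻⁸ × 1.00×10⁻⁴ × (1027.0)⁴ = 6.31 W.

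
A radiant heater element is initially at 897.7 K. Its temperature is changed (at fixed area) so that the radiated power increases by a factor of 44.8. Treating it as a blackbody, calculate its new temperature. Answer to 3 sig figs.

P ∝ T⁴, so T₂/T₁ = (P₂/P₁)^(1/4) = (44.8)^(1/4) = 2.58714.
T₂ = 897.7 × 2.58714 = 2.32×10³ K.

T₂ ≈ 2.32×10³ K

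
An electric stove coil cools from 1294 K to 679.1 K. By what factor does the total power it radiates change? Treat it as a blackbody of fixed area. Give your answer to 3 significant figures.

P₂/P₁ ≈ 0.0759

P ∝ T⁴, so P₂/P₁ = (T₂/T₁)⁴ = (679.1/1294)⁴ = (0.524807)⁴ = 0.0759.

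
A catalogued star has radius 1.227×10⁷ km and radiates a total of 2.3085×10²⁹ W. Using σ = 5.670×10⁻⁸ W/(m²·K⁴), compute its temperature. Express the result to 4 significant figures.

Surface area A = 4πR² = 4π(1.227×10¹⁰ m)² = 1.89190×10²¹ m².
P = σAT⁴ ⇒ T = (P/(σA))^(1/4) = (2.3085×10²⁹/(5.670×10⁻⁸×1.89190×10²¹))^(1/4) = 6811 K.

T ≈ 6811 K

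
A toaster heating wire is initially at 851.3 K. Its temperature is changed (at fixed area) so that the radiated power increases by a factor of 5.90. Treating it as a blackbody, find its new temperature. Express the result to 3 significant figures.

P ∝ T⁴, so T₂/T₁ = (P₂/P₁)^(1/4) = (5.90)^(1/4) = 1.55852.
T₂ = 851.3 × 1.55852 = 1.33×10³ K.

T₂ ≈ 1.33×10³ K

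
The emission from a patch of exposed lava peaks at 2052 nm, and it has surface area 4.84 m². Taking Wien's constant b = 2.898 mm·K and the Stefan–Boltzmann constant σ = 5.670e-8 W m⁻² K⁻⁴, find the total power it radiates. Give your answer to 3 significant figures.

P ≈ 1.09×10⁶ W

Wien's law: T = b/λ_max = 2.898×10⁻³/2.052×10⁻⁶ = 1412.28 K.
Area A = 4.84 m².
Then P = σAT⁴ = 5.670×10⁻⁸×4.84×(1412.28)⁴ = 1.09×10⁶ W.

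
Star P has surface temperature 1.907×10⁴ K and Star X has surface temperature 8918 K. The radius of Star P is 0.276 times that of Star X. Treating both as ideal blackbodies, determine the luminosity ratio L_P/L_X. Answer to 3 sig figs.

L_P/L_X ≈ 1.59

L ∝ R²T⁴, so L_P/L_X = (R_P/R_X)²(T_P/T_X)⁴ = (0.276)² × (1.907×10⁴/8918)⁴ = 0.076176 × 20.9090 = 1.59.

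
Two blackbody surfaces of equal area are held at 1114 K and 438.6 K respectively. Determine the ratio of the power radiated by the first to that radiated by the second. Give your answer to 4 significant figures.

P₁/P₂ ≈ 41.62

With equal areas, P₁/P₂ = (T₁/T₂)⁴ = (1114/438.6)⁴ = 41.62.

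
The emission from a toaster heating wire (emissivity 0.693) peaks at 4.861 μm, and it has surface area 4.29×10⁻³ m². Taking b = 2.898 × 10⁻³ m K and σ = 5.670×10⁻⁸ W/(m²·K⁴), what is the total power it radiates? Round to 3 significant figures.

P ≈ 21.3 W

Wien's law: T = b/λ_max = 2.898×10⁻³/4.861×10⁻⁶ = 596.174 K.
Area A = 4.29×10⁻³ m².
Then P = εσAT⁴ = 0.693×5.670×10⁻⁸×4.29×10⁻³×(596.174)⁴ = 21.3 W.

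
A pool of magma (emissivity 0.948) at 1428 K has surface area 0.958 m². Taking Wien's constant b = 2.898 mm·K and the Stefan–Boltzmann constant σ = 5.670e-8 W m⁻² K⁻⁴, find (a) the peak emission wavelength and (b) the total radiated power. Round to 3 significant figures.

(a) λ_max = b/T = 2.898×10⁻³/1428 = 2.029×10⁻⁶ m = 2.03 μm.
Area A = 0.958 m².
(b) P = εσAT⁴ = 0.948×5.670×10⁻⁸×0.958×(1428)⁴ = 2.14×10⁵ W.

λ_max ≈ 2.03 μm; P ≈ 2.14×10⁵ W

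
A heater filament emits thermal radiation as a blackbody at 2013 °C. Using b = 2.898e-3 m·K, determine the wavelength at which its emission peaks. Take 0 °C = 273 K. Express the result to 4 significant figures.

T = 2013 °C + 273 = 2286 K.
Wien's displacement law: λ_max = b/T = (2.898×10⁻³ m·K)/(2286 K) = 1.2677×10⁻⁶ m.
That is 1268 nm, in the infrared range.

λ_max ≈ 1268 nm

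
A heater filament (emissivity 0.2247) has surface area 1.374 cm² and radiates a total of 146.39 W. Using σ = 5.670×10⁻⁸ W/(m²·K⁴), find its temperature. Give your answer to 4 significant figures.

Area A = 1.374 cm² = 1.374×10⁻⁴ m².
P = εσAT⁴ ⇒ T = (P/(εσA))^(1/4) = (146.39/(0.2247×5.670×10⁻⁸×1.374×10⁻⁴))^(1/4) = 3024 K.

T ≈ 3024 K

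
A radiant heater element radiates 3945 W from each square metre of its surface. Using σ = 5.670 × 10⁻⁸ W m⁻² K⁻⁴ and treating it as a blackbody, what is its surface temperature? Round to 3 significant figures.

I = σT⁴, so T = (I/σ)^(1/4) = (3945/(5.670×10⁻⁸))^(1/4) = 514 K.

T ≈ 514 K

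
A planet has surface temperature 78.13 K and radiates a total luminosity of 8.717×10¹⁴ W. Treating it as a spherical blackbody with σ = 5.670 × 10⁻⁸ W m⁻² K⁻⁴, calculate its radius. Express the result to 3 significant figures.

R ≈ 5.73×10⁶ m

L = 4πR²σT⁴ ⇒ R = √(L/(4πσT⁴)).
σT⁴ = 2.11278 W/m², so R = √(8.717×10¹⁴/(4π×2.11278)) = 5.73×10⁶ m.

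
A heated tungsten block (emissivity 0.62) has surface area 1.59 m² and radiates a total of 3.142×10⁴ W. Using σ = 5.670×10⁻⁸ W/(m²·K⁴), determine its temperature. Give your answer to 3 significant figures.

T ≈ 866 K

Area A = 1.59 m².
P = εσAT⁴ ⇒ T = (P/(εσA))^(1/4) = (3.142×10⁴/(0.62×5.670×10⁻⁸×1.59))^(1/4) = 866 K.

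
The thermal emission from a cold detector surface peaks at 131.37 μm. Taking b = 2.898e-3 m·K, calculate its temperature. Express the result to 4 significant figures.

T ≈ 22.06 K

Wien's law gives T = b/λ_max = (2.898×10⁻³ m·K)/(1.3137×10⁻⁴ m) = 22.06 K.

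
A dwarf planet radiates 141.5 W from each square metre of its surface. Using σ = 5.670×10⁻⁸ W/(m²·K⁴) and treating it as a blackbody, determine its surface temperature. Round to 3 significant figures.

T ≈ 224 K

I = σT⁴, so T = (I/σ)^(1/4) = (141.5/(5.670×10⁻⁸))^(1/4) = 224 K.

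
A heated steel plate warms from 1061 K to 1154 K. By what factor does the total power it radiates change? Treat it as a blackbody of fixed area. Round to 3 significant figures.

P ∝ T⁴, so P₂/P₁ = (T₂/T₁)⁴ = (1154/1061)⁴ = (1.08765)⁴ = 1.40.

P₂/P₁ ≈ 1.40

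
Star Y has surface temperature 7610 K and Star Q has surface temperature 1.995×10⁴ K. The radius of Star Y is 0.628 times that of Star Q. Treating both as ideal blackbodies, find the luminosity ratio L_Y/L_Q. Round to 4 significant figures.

L ∝ R²T⁴, so L_Y/L_Q = (R_Y/R_Q)²(T_Y/T_Q)⁴ = (0.628)² × (7610/1.995×10⁴)⁴ = 0.394384 × 0.0211723 = 8.350×10⁻³.

L_Y/L_Q ≈ 8.350×10⁻³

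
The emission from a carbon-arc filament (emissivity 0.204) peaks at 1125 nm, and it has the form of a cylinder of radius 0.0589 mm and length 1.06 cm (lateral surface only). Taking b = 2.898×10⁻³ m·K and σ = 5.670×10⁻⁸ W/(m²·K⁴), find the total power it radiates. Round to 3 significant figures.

P ≈ 2.00 W

Wien's law: T = b/λ_max = 2.898×10⁻³/1.125×10⁻⁶ = 2576.00 K.
Lateral area A = 2πrL = 2π×5.89×10⁻⁵×0.0106 = 3.92284×10⁻⁶ m².
Then P = εσAT⁴ = 0.204×5.670×10⁻⁸×3.92284×10⁻⁶×(2576.00)⁴ = 2.00 W.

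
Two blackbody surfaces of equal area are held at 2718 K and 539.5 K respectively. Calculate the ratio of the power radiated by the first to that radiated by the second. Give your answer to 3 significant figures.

P₁/P₂ ≈ 644

With equal areas, P₁/P₂ = (T₁/T₂)⁴ = (2718/539.5)⁴ = 644.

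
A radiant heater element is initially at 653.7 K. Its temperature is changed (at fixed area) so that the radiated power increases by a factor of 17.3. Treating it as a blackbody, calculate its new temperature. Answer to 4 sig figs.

T₂ ≈ 1333 K

P ∝ T⁴, so T₂/T₁ = (P₂/P₁)^(1/4) = (17.3)^(1/4) = 2.03944.
T₂ = 653.7 × 2.03944 = 1333 K.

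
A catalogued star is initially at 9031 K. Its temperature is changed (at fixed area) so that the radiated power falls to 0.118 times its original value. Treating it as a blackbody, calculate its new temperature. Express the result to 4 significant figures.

P ∝ T⁴, so T₂/T₁ = (P₂/P₁)^(1/4) = (0.118)^(1/4) = 0.586098.
T₂ = 9031 × 0.586098 = 5293 K.

T₂ ≈ 5293 K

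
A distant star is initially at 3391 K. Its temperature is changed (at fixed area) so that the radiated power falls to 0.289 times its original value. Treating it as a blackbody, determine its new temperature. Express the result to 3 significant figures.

T₂ ≈ 2.49×10³ K

P ∝ T⁴, so T₂/T₁ = (P₂/P₁)^(1/4) = (0.289)^(1/4) = 0.733203.
T₂ = 3391 × 0.733203 = 2.49×10³ K.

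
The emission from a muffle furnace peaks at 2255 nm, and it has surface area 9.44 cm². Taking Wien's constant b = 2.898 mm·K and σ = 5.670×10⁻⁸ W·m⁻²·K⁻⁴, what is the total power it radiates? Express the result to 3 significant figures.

Wien's law: T = b/λ_max = 2.898×10⁻³/2.255×10⁻⁶ = 1285.14 K.
Area A = 9.44 cm² = 9.44×10⁻⁴ m².
Then P = σAT⁴ = 5.670×10⁻⁸×9.44×10⁻⁴×(1285.14)⁴ = 146 W.

P ≈ 146 W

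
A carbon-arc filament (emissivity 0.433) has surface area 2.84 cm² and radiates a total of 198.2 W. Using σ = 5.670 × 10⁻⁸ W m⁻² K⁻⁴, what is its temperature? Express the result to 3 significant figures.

Area A = 2.84 cm² = 2.84×10⁻⁴ m².
P = εσAT⁴ ⇒ T = (P/(εσA))^(1/4) = (198.2/(0.433×5.670×10⁻⁸×2.84×10⁻⁴))^(1/4) = 2.31×10³ K.

T ≈ 2.31×10³ K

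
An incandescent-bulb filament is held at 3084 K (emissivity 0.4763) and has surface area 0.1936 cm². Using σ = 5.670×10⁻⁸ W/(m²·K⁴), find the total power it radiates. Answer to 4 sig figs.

P ≈ 47.30 W

Area A = 0.1936 cm² = 1.936×10⁻⁵ m².
P = εσAT⁴ = 0.4763 × 5.670×10⁻⁸ × 1.936×10⁻⁵ × (3084)⁴ = 47.30 W.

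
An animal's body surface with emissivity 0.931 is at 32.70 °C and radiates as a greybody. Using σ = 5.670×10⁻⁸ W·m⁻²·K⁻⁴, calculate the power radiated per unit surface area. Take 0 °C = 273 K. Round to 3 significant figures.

T = 32.70 °C + 273 = 305.70 K.
Stefan–Boltzmann: I = εσT⁴ = 0.931 × 5.670×10⁻⁸ × (305.70)⁴ = 461 W/m².

I ≈ 461 W/m²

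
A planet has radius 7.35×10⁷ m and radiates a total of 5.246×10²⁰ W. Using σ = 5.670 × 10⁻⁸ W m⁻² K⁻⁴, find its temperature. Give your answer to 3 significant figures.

T ≈ 608 K

Surface area A = 4πR² = 4π(7.35×10⁷ m)² = 6.78867×10¹⁶ m².
P = σAT⁴ ⇒ T = (P/(σA))^(1/4) = (5.246×10²⁰/(5.670×10⁻⁸×6.78867×10¹⁶))^(1/4) = 608 K.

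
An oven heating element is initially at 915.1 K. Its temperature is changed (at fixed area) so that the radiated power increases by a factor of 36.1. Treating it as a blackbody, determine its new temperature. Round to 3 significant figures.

P ∝ T⁴, so T₂/T₁ = (P₂/P₁)^(1/4) = (36.1)^(1/4) = 2.45119.
T₂ = 915.1 × 2.45119 = 2.24×10³ K.

T₂ ≈ 2.24×10³ K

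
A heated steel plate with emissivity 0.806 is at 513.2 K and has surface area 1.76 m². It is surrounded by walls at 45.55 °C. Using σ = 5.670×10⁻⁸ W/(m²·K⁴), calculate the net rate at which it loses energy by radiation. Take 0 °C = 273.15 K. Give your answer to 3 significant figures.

Surroundings: T = 45.55 °C + 273.15 = 318.70 K.
Area A = 1.76 m².
Net radiated power P_net = εσA(T⁴ − T₀⁴) = 0.806×5.670×10⁻⁸×1.76×(513.2⁴ − 318.70⁴).
T⁴ − T₀⁴ = 6.93660×10¹⁰ − 1.03164×10¹⁰ = 5.90496×10¹⁰ K⁴, so P_net = 4.75×10³ W.

Net loss ≈ 4.75×10³ W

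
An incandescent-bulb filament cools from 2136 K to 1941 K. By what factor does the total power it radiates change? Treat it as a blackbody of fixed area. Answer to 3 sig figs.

P ∝ T⁴, so P₂/P₁ = (T₂/T₁)⁴ = (1941/2136)⁴ = (0.908708)⁴ = 0.682.

P₂/P₁ ≈ 0.682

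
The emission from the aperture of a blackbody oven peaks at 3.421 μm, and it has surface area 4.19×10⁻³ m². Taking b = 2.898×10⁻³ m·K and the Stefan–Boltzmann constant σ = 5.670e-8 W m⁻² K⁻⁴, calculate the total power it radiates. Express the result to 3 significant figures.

Wien's law: T = b/λ_max = 2.898×10⁻³/3.421×10⁻⁶ = 847.121 K.
Area A = 4.19×10⁻³ m².
Then P = σAT⁴ = 5.670×10⁻⁸×4.19×10⁻³×(847.121)⁴ = 122 W.

P ≈ 122 W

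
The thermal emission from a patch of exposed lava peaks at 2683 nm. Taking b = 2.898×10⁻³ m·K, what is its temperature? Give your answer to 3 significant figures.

Wien's law gives T = b/λ_max = (2.898×10⁻³ m·K)/(2.683×10⁻⁶ m) = 1.08×10³ K.

T ≈ 1.08×10³ K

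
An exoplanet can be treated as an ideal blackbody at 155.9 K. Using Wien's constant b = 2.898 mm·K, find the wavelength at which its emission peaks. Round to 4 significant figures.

λ_max ≈ 18.59 μm

Wien's displacement law: λ_max = b/T = (2.898×10⁻³ m·K)/(155.9 K) = 1.8589×10⁻⁵ m.
That is 18.59 μm, in the infrared range.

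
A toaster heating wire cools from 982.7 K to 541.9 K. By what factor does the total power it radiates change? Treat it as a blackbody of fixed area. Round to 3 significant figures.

P ∝ T⁴, so P₂/P₁ = (T₂/T₁)⁴ = (541.9/982.7)⁴ = (0.551440)⁴ = 0.0925.

P₂/P₁ ≈ 0.0925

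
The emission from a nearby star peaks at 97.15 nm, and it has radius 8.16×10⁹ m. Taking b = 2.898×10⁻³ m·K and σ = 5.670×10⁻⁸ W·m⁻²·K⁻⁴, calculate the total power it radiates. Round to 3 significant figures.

Wien's law: T = b/λ_max = 2.898×10⁻³/9.715×10⁻⁸ = 29830.2 K.
Surface area A = 4πR² = 4π(8.16×10⁹ m)² = 8.36739×10²⁰ m².
Then P = σAT⁴ = 5.670×10⁻⁸×8.36739×10²⁰×(29830.2)⁴ = 3.76×10³¹ W.

P ≈ 3.76×10³¹ W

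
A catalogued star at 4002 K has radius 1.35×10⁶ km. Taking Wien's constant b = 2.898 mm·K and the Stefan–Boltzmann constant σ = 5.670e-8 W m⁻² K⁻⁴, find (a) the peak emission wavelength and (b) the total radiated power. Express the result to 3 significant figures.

λ_max ≈ 0.724 μm; P ≈ 3.33×10²⁶ W

(a) λ_max = b/T = 2.898×10⁻³/4002 = 7.241×10⁻⁷ m = 0.724 μm.
Surface area A = 4πR² = 4π(1.35×10⁹ m)² = 2.29022×10¹⁹ m².
(b) P = σAT⁴ = 5.670×10⁻⁸×2.29022×10¹⁹×(4002)⁴ = 3.33×10²⁶ W.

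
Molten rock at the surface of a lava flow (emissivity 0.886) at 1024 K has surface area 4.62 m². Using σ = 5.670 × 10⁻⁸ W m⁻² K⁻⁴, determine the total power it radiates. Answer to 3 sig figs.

P ≈ 2.55×10⁵ W

Area A = 4.62 m².
P = εσAT⁴ = 0.886 × 5.670×10⁻⁸ × 4.62 × (1024)⁴ = 2.55×10⁵ W.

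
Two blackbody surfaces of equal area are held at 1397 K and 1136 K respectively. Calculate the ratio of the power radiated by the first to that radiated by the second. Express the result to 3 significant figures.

With equal areas, P₁/P₂ = (T₁/T₂)⁴ = (1397/1136)⁴ = 2.29.

P₁/P₂ ≈ 2.29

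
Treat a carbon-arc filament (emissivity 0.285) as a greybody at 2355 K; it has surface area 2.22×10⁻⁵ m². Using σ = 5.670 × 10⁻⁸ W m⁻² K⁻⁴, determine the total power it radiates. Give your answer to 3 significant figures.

Area A = 2.22×10⁻⁵ m².
P = εσAT⁴ = 0.285 × 5.670×10⁻⁸ × 2.22×10⁻⁵ × (2355)⁴ = 11.0 W.

P ≈ 11.0 W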